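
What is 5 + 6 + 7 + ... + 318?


Σₖ₌5^318 k = Σₖ₌₁^318 k − Σₖ₌₁^4 k
= 318·319/2 − 4·5/2
= 50721 − 10 = 50711

Σk = 50711


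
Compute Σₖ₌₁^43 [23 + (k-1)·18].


aₙ = 23 + (43-1)×18 = 779
Sₙ = n(a₁+aₙ)/2 = 43×(23+779)/2
= 43×802/2 = 17243

S_43 = 17243


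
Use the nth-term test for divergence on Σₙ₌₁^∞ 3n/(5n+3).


lim(n→∞) 3n/(5n+3) = 3/5 = 3/5  (divide numerator and denominator by n)
lim aₙ = 3/5 ≠ 0 → series DIVERGES

Diverges (lim aₙ = 3/5 ≠ 0)


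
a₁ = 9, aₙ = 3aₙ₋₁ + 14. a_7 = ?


Computing step by step:
a_1 = 9
a_2 = 41
a_3 = 137
a_4 = 425
a_5 = 1289
a_6 = 3881
a_7 = 11657


a_7 = 11657


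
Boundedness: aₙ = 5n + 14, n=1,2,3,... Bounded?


aₙ = 5n + 14 → as n→∞, aₙ→∞
No finite upper bound exists
The sequence is UNBOUNDED

Unbounded (aₙ → ∞ as n → ∞)


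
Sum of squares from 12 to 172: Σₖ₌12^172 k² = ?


Σₖ₌12^172 k² = Σₖ₌₁^172 k² − Σₖ₌₁^11 k²
= 172·173·345/6 − 11·12·23/6
= 1710970 − 506 = 1710464

Σk² = 1710464


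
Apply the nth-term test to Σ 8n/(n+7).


lim(n→∞) 8n/(n+7) = 8/1 = 8  (divide numerator and denominator by n)
lim aₙ = 8 ≠ 0 → series DIVERGES

Diverges (lim aₙ = 8 ≠ 0)


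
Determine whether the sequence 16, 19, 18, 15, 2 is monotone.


Differences: 3, -1, -3, -13
Difference at position 1 is +3 (> 0) but position 2 is -1 (< 0) — sequence both rises and falls
→ NOT monotonic

Not monotonic


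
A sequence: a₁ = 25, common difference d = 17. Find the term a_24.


aₙ = a₁ + (n-1)d
= 25 + (24-1)×17
= 25 + 391
= 416

a_24 = 416


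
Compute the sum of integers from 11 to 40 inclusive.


Σₖ₌11^40 k = Σₖ₌₁^40 k − Σₖ₌₁^10 k
= 40·41/2 − 10·11/2
= 820 − 55 = 765

Σk = 765


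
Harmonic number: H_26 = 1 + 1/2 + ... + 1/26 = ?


H_26 = 1/1 + 1/2 + 1/3 + ... + 1/26
= 34395742267/8923714800
≈ 3.8544

H_26 = 34395742267/8923714800 ≈ 3.8544


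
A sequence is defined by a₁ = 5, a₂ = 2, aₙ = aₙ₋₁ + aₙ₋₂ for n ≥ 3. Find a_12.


Computing iteratively: 5, 2, 7, 9, 16, 25, 41, 66, 107, 173, 280, 453
a_12 = 453

a_12 = 453


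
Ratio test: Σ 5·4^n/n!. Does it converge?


aₙ = 5·4^n/n!
a_{n+1}/aₙ = 4^(n+1)/(n+1)! × n!/4^n  (constant 5 cancels)
= 4/(n+1)
L = lim(n→∞) 4/(n+1) = 0
L < 1 → series CONVERGES

Converges (ratio test: L = 0 < 1)


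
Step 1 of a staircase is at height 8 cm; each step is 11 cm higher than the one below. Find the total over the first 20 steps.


aₙ = 8 + (20-1)×11 = 217
Sₙ = n(a₁+aₙ)/2 = 20×(8+217)/2
= 20×225/2 = 2250

S_20 = 2250


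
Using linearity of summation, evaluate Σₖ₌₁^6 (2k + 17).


Σ(2k+17) = 2·Σk + 17·n
= 2·21 + 17·6
= 42 + 102 = 144

Σ = 144


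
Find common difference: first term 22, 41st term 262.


d = (aₙ - a₁)/(n-1)
= (262 - 22)/(41-1)
= 240/40 = 6

d = 6


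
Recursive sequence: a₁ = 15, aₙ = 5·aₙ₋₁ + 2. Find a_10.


Computing step by step:
a_1 = 15
a_2 = 77
a_3 = 387
a_4 = 1937
a_5 = 9687
a_6 = 48437
a_7 = 242187
a_8 = 1210937
a_9 = 6054687
a_10 = 30273437


a_10 = 30273437


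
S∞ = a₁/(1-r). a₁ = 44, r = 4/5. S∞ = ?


S∞ = a₁/(1-r) = 44/(1 - 4/5)
= 44/(1/5)
= 220

S∞ = 220


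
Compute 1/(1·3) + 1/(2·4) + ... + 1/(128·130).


1/(k(k+2)) = (1/2)·(1/k - 1/(k+2)) (partial fractions)
Telescoping: Σ = (1/2)·(1 + 1/2 - 1/129 - 1/130) = 6224/8385

Sum = 6224/8385


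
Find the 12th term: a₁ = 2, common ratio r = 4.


aₙ = a₁·r^(n-1)
= 2×4^11
= 2×4194304
= 8388608

a_12 = 8388608


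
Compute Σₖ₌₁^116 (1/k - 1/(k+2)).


Telescoping with gap 2: two head and two tail terms survive.
= (1 + 1/2) - (1/117 + 1/118)
= 3/2 - 1/117 - 1/118 = 10237/6903

Sum = 10237/6903


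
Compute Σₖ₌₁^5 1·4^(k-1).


Sₙ = 1×(4^5 - 1)/(4 - 1)
= 1×(1024 - 1)/3
= 1×1023/3
= 341

S_5 = 341


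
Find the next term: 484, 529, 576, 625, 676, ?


Pattern: perfect squares: n²
Terms: 484, 529, 576, 625, 676
Next term = 729

Next term = 729


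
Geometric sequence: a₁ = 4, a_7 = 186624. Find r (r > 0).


r^(n-1) = aₙ/a₁
r^6 = 186624/4 = 46656
r = 46656^(1/6)
= ±6; taking r > 0 gives r = 6

r = 6


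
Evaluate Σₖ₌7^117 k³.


Σₖ₌7^117 k³ = [117·118/2]² − [6·7/2]²
= 47651409 − 441 = 47650968

Σk³ = 47650968


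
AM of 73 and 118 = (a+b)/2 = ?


AM = (73 + 118)/2 = 191/2 = 95.5

AM = 95.5


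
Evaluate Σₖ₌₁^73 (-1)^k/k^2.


S = -1 + 1/4 - 1/9 + 1/16 - 1/25 + 1/36 - 1/49 + 1/64 ± ...
= -0.8226
(Full series converges to -π²/12 ≈ -0.8225)

S_73 = -0.8226


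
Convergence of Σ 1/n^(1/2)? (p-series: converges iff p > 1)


p-series test: Σ c/n^p converges if p > 1, diverges if p ≤ 1 (constant c > 0 doesn't affect convergence).
p = 1/2
1/2 ≤ 1 → DIVERGES

Diverges (p = 1/2 ≤ 1)


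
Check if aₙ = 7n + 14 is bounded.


aₙ = 7n + 14 → as n→∞, aₙ→∞
No finite upper bound exists
The sequence is UNBOUNDED

Unbounded (aₙ → ∞ as n → ∞)


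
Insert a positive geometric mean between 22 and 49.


GM = √(22×49) = √1078 = 32.8329

GM = 32.8329


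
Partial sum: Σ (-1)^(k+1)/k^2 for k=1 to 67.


S = 1 - 1/4 + 1/9 - 1/16 + 1/25 - 1/36 + 1/49 - 1/64 ± ...
= 0.8226
(Full series converges to +π²/12 ≈ +0.8225)

S_67 = 0.8226


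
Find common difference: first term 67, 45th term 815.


d = (aₙ - a₁)/(n-1)
= (815 - 67)/(45-1)
= 748/44 = 17

d = 17


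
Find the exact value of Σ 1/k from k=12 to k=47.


Σₖ₌12^47 1/k = 1/12 + 1/13 + 1/14 + ... + 1/47
= 627816166374159054023/442720643463713815200
≈ 1.4181

Sum = 627816166374159054023/442720643463713815200 ≈ 1.4181


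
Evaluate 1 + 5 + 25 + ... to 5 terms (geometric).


Sₙ = 1×(5^5 - 1)/(5 - 1)
= 1×(3125 - 1)/4
= 1×3124/4
= 781

S_5 = 781


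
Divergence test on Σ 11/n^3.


lim(n→∞) 11/n^3 = 0
lim aₙ = 0 → nth-term test is INCONCLUSIVE
(Need other tests; this is actually a convergent p-series with p=3 > 1)

Inconclusive (lim aₙ = 0; need another test)


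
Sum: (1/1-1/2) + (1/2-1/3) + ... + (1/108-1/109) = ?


Telescoping: adjacent terms cancel.
= 1/1 - 1/109
= 1 - 1/109 = 108/109

Sum = 108/109


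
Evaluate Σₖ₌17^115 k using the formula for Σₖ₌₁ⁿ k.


Σₖ₌17^115 k = Σₖ₌₁^115 k − Σₖ₌₁^16 k
= 115·116/2 − 16·17/2
= 6670 − 136 = 6534

Σk = 6534


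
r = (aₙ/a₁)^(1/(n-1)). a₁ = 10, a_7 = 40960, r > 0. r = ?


r^(n-1) = aₙ/a₁
r^6 = 40960/10 = 4096
r = 4096^(1/6)
= ±4; taking r > 0 gives r = 4

r = 4


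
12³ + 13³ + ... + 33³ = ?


Σₖ₌12^33 k³ = [33·34/2]² − [11·12/2]²
= 314721 − 4356 = 310365

Σk³ = 310365


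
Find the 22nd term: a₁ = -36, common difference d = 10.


aₙ = a₁ + (n-1)d
= -36 + (22-1)×10
= -36 + 210
= 174

a_22 = 174


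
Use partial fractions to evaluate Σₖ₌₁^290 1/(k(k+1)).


1/(k(k+1)) = 1/k - 1/(k+1) (partial fractions)
Telescoping: Σ = 1 - 1/291 = 290/291

Sum = 290/291


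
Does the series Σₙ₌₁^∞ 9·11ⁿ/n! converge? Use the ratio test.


aₙ = 9·11^n/n!
a_{n+1}/aₙ = 11^(n+1)/(n+1)! × n!/11^n  (constant 9 cancels)
= 11/(n+1)
L = lim(n→∞) 11/(n+1) = 0
L < 1 → series CONVERGES

Converges (ratio test: L = 0 < 1)


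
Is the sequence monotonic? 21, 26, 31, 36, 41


Differences: 5, 5, 5, 5
All differences > 0 → strictly INCREASING

Monotonically increasing


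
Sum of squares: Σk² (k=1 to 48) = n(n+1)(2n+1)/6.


n = 48
n(n+1)(2n+1)/6 = 48×49×97/6
= 228144/6 = 38024

Σk² = 38024


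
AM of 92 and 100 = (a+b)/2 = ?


AM = (92 + 100)/2 = 192/2 = 96

AM = 96


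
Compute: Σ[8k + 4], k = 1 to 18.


Σ(8k+4) = 8·Σk + 4·n
= 8·171 + 4·18
= 1368 + 72 = 1440

Σ = 1440


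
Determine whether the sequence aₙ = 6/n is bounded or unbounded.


a₁ = 6, a₂ = 6/2, a₃ = 6/3, ...
0 < aₙ ≤ 6 for all n ≥ 1
Lower bound: 0, Upper bound: 6
The sequence IS bounded

Bounded (0 < aₙ ≤ 6)


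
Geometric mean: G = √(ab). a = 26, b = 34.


GM = √(26×34) = √884 = 29.7321

GM = 29.7321


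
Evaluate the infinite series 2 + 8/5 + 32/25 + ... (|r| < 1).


S∞ = a₁/(1-r) = 2/(1 - 4/5)
= 2/(1/5)
= 10

S∞ = 10


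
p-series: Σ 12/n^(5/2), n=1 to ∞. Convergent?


p-series test: Σ c/n^p converges if p > 1, diverges if p ≤ 1 (constant c > 0 doesn't affect convergence).
p = 5/2
5/2 > 1 → CONVERGES

Converges (p = 5/2 > 1)


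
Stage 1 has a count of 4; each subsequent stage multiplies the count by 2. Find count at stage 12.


aₙ = a₁·r^(n-1)
= 4×2^11
= 4×2048
= 8192

a_12 = 8192


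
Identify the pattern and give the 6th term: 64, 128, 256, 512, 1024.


Pattern: powers of 2: 2ⁿ
Terms: 64, 128, 256, 512, 1024
Next term = 2048

Next term = 2048


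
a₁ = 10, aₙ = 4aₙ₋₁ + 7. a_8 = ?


Computing step by step:
a_1 = 10
a_2 = 47
a_3 = 195
a_4 = 787
a_5 = 3155
a_6 = 12627
a_7 = 50515
a_8 = 202067


a_8 = 202067


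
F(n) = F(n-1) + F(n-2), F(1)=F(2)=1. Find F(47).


Fibonacci sequence: 1, 1, 2, 3, 5, 8, 13, 21, 34, 55, 89, ...
F(47) = 2971215073

F(47) = 2971215073


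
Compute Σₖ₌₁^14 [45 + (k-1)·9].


aₙ = 45 + (14-1)×9 = 162
Sₙ = n(a₁+aₙ)/2 = 14×(45+162)/2
= 14×207/2 = 1449

S_14 = 1449


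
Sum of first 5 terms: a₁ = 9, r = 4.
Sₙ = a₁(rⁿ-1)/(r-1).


Sₙ = 9×(4^5 - 1)/(4 - 1)
= 9×(1024 - 1)/3
= 9×1023/3
= 3069

S_5 = 3069


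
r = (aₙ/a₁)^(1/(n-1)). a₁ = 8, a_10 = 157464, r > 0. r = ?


r^(n-1) = aₙ/a₁
r^9 = 157464/8 = 19683
r = 19683^(1/9)
= 3

r = 3


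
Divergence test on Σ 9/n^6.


lim(n→∞) 9/n^6 = 0
lim aₙ = 0 → nth-term test is INCONCLUSIVE
(Need other tests; this is actually a convergent p-series with p=6 > 1)

Inconclusive (lim aₙ = 0; need another test)


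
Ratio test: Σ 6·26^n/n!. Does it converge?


aₙ = 6·26^n/n!
a_{n+1}/aₙ = 26^(n+1)/(n+1)! × n!/26^n  (constant 6 cancels)
= 26/(n+1)
L = lim(n→∞) 26/(n+1) = 0
L < 1 → series CONVERGES

Converges (ratio test: L = 0 < 1)


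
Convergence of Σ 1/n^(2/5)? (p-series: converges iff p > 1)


p-series test: Σ c/n^p converges if p > 1, diverges if p ≤ 1 (constant c > 0 doesn't affect convergence).
p = 2/5
2/5 ≤ 1 → DIVERGES

Diverges (p = 2/5 ≤ 1)


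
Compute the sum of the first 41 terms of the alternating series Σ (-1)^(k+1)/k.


S = 1 - 1/2 + 1/3 - 1/4 + 1/5 - 1/6 + 1/7 - 1/8 ± ...
= 0.7052
(Full series converges to +ln(2) ≈ +0.6931)

S_41 = 0.7052


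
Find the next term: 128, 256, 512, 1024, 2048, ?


Pattern: powers of 2: 2ⁿ
Terms: 128, 256, 512, 1024, 2048
Next term = 4096

Next term = 4096


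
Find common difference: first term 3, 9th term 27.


d = (aₙ - a₁)/(n-1)
= (27 - 3)/(9-1)
= 24/8 = 3

d = 3


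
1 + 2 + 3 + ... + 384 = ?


n(n+1)/2 = 384×385/2 = 147840/2 = 73920

Σk = 73920


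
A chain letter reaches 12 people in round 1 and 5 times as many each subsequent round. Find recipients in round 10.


aₙ = a₁·r^(n-1)
= 12×5^9
= 12×1953125
= 23437500

a_10 = 23437500


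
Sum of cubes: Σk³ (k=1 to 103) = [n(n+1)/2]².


n(n+1)/2 = 103×104/2 = 5356
Σk³ = 5356² = 28686736

Σk³ = 28686736


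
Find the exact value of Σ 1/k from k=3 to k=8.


Σₖ₌3^8 1/k = 1/3 + 1/4 + 1/5 + 1/6 + 1/7 + 1/8
= 341/280
≈ 1.2179

Sum = 341/280 ≈ 1.2179


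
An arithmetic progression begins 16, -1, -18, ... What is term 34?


aₙ = a₁ + (n-1)d
= 16 + (34-1)×-17
= 16 - 561
= -545

a_34 = -545


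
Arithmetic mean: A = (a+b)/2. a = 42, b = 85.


AM = (42 + 85)/2 = 127/2 = 63.5

AM = 63.5


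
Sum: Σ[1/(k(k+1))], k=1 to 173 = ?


1/(k(k+1)) = 1/k - 1/(k+1) (partial fractions)
Telescoping: Σ = 1 - 1/174 = 173/174

Sum = 173/174


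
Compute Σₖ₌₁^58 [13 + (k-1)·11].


aₙ = 13 + (58-1)×11 = 640
Sₙ = n(a₁+aₙ)/2 = 58×(13+640)/2
= 58×653/2 = 18937

S_58 = 18937


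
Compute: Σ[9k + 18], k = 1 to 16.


Σ(9k+18) = 9·Σk + 18·n
= 9·136 + 18·16
= 1224 + 288 = 1512

Σ = 1512


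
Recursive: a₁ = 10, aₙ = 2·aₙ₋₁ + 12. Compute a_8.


Computing step by step:
a_1 = 10
a_2 = 32
a_3 = 76
a_4 = 164
a_5 = 340
a_6 = 692
a_7 = 1396
a_8 = 2804


a_8 = 2804


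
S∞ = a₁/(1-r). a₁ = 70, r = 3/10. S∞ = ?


S∞ = a₁/(1-r) = 70/(1 - 3/10)
= 70/(7/10)
= 100

S∞ = 100


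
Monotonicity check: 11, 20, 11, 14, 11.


Differences: 9, -9, 3, -3
Difference at position 1 is +9 (> 0) but position 2 is -9 (< 0) — sequence both rises and falls
→ NOT monotonic

Not monotonic


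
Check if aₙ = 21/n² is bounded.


a₁ = 21, a₂ = 21/4, a₃ = 21/9, ...
0 < aₙ ≤ 21 for all n ≥ 1
The sequence IS bounded

Bounded (0 < aₙ ≤ 21)


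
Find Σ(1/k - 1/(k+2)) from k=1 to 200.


Telescoping with gap 2: two head and two tail terms survive.
= (1 + 1/2) - (1/201 + 1/202)
= 3/2 - 1/201 - 1/202 = 30250/20301

Sum = 30250/20301


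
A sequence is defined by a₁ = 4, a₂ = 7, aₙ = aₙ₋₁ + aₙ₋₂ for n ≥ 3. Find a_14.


Computing iteratively: 4, 7, 11, 18, 29, 47, 76, 123, 199, 322, 521, 843, ...
a_14 = 2207

a_14 = 2207


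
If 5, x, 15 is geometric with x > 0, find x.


GM = √(5×15) = √75 = 8.6603

GM = 8.6603


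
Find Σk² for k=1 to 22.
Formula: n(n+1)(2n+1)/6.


n = 22
n(n+1)(2n+1)/6 = 22×23×45/6
= 22770/6 = 3795

Σk² = 3795


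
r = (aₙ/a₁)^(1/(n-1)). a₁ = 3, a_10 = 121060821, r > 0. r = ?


r^(n-1) = aₙ/a₁
r^9 = 121060821/3 = 40353607
r = 40353607^(1/9)
= 7

r = 7


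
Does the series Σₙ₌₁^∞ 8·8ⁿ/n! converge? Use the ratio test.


aₙ = 8·8^n/n!
a_{n+1}/aₙ = 8^(n+1)/(n+1)! × n!/8^n  (constant 8 cancels)
= 8/(n+1)
L = lim(n→∞) 8/(n+1) = 0
L < 1 → series CONVERGES

Converges (ratio test: L = 0 < 1)


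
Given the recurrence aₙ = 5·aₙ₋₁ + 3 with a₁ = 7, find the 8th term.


Computing step by step:
a_1 = 7
a_2 = 38
a_3 = 193
a_4 = 968
a_5 = 4843
a_6 = 24218
a_7 = 121093
a_8 = 605468


a_8 = 605468


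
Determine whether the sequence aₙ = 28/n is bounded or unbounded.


a₁ = 28, a₂ = 28/2, a₃ = 28/3, ...
0 < aₙ ≤ 28 for all n ≥ 1
Lower bound: 0, Upper bound: 28
The sequence IS bounded

Bounded (0 < aₙ ≤ 28)


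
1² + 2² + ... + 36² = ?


n = 36
n(n+1)(2n+1)/6 = 36×37×73/6
= 97236/6 = 16206

Σk² = 16206


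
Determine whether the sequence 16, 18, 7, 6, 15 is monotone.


Differences: 2, -11, -1, 9
Difference at position 1 is +2 (> 0) but position 2 is -11 (< 0) — sequence both rises and falls
→ NOT monotonic

Not monotonic


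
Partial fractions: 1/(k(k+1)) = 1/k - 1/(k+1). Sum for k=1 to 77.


1/(k(k+1)) = 1/k - 1/(k+1) (partial fractions)
Telescoping: Σ = 1 - 1/78 = 77/78

Sum = 77/78


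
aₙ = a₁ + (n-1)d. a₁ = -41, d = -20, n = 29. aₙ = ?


aₙ = a₁ + (n-1)d
= -41 + (29-1)×-20
= -41 - 560
= -601

a_29 = -601


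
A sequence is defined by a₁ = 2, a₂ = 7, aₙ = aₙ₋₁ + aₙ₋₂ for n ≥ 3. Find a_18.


Computing iteratively: 2, 7, 9, 16, 25, 41, 66, 107, 173, 280, 453, 733, ...
a_18 = 13153

a_18 = 13153


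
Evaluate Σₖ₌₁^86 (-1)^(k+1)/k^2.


S = 1 - 1/4 + 1/9 - 1/16 + 1/25 - 1/36 + 1/49 - 1/64 ± ...
= 0.8224
(Full series converges to +π²/12 ≈ +0.8225)

S_86 = 0.8224


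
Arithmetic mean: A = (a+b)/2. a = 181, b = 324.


AM = (181 + 324)/2 = 505/2 = 252.5

AM = 252.5


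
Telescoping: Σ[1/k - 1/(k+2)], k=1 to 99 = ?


Telescoping with gap 2: two head and two tail terms survive.
= (1 + 1/2) - (1/100 + 1/101)
= 3/2 - 1/100 - 1/101 = 14949/10100

Sum = 14949/10100


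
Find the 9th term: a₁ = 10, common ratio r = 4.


aₙ = a₁·r^(n-1)
= 10×4^8
= 10×65536
= 655360

a_9 = 655360


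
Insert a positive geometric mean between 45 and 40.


GM = √(45×40) = √1800 = 42.4264

GM = 42.4264


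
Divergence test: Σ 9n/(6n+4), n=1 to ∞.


lim(n→∞) 9n/(6n+4) = 9/6 = 3/2  (divide numerator and denominator by n)
lim aₙ = 3/2 ≠ 0 → series DIVERGES

Diverges (lim aₙ = 3/2 ≠ 0)


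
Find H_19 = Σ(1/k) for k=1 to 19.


H_19 = 1/1 + 1/2 + 1/3 + ... + 1/19
= 275295799/77597520
≈ 3.5477

H_19 = 275295799/77597520 ≈ 3.5477


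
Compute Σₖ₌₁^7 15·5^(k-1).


Sₙ = 15×(5^7 - 1)/(5 - 1)
= 15×(78125 - 1)/4
= 15×78124/4
= 292965

S_7 = 292965


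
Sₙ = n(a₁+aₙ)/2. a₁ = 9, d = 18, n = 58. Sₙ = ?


aₙ = 9 + (58-1)×18 = 1035
Sₙ = n(a₁+aₙ)/2 = 58×(9+1035)/2
= 58×1044/2 = 30276

S_58 = 30276


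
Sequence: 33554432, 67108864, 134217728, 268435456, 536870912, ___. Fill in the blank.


Pattern: powers of 2: 2ⁿ
Terms: 33554432, 67108864, 134217728, 268435456, 536870912
Next term = 1073741824

Next term = 1073741824


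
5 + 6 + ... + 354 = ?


Σₖ₌5^354 k = Σₖ₌₁^354 k − Σₖ₌₁^4 k
= 354·355/2 − 4·5/2
= 62835 − 10 = 62825

Σk = 62825


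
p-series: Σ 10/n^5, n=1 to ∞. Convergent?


p-series test: Σ c/n^p converges if p > 1, diverges if p ≤ 1 (constant c > 0 doesn't affect convergence).
p = 5
5 > 1 → CONVERGES

Converges (p = 5 > 1)


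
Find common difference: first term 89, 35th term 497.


d = (aₙ - a₁)/(n-1)
= (497 - 89)/(35-1)
= 408/34 = 12

d = 12


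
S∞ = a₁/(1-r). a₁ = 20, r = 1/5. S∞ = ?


S∞ = a₁/(1-r) = 20/(1 - 1/5)
= 20/(4/5)
= 25

S∞ = 25


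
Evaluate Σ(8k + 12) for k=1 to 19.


Σ(8k+12) = 8·Σk + 12·n
= 8·190 + 12·19
= 1520 + 228 = 1748

Σ = 1748


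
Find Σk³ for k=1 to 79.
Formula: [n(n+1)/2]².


n(n+1)/2 = 79×80/2 = 3160
Σk³ = 3160² = 9985600

Σk³ = 9985600


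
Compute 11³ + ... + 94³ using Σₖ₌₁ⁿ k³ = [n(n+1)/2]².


Σₖ₌11^94 k³ = [94·95/2]² − [10·11/2]²
= 19936225 − 3025 = 19933200

Σk³ = 19933200


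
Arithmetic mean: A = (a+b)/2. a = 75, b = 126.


AM = (75 + 126)/2 = 201/2 = 100.5

AM = 100.5


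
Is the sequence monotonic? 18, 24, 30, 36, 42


Differences: 6, 6, 6, 6
All differences > 0 → strictly INCREASING

Monotonically increasing


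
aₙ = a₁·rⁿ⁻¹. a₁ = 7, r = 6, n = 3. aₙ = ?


aₙ = a₁·r^(n-1)
= 7×6^2
= 7×36
= 252

a_3 = 252


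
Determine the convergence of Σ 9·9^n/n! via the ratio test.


aₙ = 9·9^n/n!
a_{n+1}/aₙ = 9^(n+1)/(n+1)! × n!/9^n  (constant 9 cancels)
= 9/(n+1)
L = lim(n→∞) 9/(n+1) = 0
L < 1 → series CONVERGES

Converges (ratio test: L = 0 < 1)


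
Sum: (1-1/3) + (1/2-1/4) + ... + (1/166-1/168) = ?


Telescoping with gap 2: two head and two tail terms survive.
= (1 + 1/2) - (1/167 + 1/168)
= 3/2 - 1/167 - 1/168 = 41749/28056

Sum = 41749/28056


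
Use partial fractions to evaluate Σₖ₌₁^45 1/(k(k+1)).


1/(k(k+1)) = 1/k - 1/(k+1) (partial fractions)
Telescoping: Σ = 1 - 1/46 = 45/46

Sum = 45/46


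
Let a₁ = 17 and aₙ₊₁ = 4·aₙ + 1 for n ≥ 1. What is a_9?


Computing step by step:
a_1 = 17
a_2 = 69
a_3 = 277
a_4 = 1109
a_5 = 4437
a_6 = 17749
a_7 = 70997
a_8 = 283989
a_9 = 1135957


a_9 = 1135957


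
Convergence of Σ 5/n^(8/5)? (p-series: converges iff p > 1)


p-series test: Σ c/n^p converges if p > 1, diverges if p ≤ 1 (constant c > 0 doesn't affect convergence).
p = 8/5
8/5 > 1 → CONVERGES

Converges (p = 8/5 > 1)


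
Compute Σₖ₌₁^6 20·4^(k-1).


Sₙ = 20×(4^6 - 1)/(4 - 1)
= 20×(4096 - 1)/3
= 20×4095/3
= 27300

S_6 = 27300


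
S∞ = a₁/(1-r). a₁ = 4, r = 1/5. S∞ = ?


S∞ = a₁/(1-r) = 4/(1 - 1/5)
= 4/(4/5)
= 5

S∞ = 5


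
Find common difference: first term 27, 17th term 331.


d = (aₙ - a₁)/(n-1)
= (331 - 27)/(17-1)
= 304/16 = 19

d = 19


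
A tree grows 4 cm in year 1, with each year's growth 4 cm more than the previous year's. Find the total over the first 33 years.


aₙ = 4 + (33-1)×4 = 132
Sₙ = n(a₁+aₙ)/2 = 33×(4+132)/2
= 33×136/2 = 2244

S_33 = 2244


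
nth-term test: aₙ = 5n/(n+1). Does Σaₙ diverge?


lim(n→∞) 5n/(n+1) = 5/1 = 5  (divide numerator and denominator by n)
lim aₙ = 5 ≠ 0 → series DIVERGES

Diverges (lim aₙ = 5 ≠ 0)


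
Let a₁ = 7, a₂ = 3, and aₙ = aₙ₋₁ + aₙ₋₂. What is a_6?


Computing iteratively: 7, 3, 10, 13, 23, 36
a_6 = 36

a_6 = 36


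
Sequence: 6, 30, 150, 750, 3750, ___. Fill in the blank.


Pattern: geometric (r=5)
Terms: 6, 30, 150, 750, 3750
Next term = 18750

Next term = 18750


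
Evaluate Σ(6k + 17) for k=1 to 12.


Σ(6k+17) = 6·Σk + 17·n
= 6·78 + 17·12
= 468 + 204 = 672

Σ = 672


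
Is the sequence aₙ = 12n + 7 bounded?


aₙ = 12n + 7 → as n→∞, aₙ→∞
No finite upper bound exists
The sequence is UNBOUNDED

Unbounded (aₙ → ∞ as n → ∞)


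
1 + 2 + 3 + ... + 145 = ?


n(n+1)/2 = 145×146/2 = 21170/2 = 10585

Σk = 10585


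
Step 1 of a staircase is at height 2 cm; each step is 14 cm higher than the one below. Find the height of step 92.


aₙ = a₁ + (n-1)d
= 2 + (92-1)×14
= 2 + 1274
= 1276

a_92 = 1276


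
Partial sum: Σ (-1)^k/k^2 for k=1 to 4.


S = -1 + 1/4 - 1/9 + 1/16
= -0.7986
(Full series converges to -π²/12 ≈ -0.8225)

S_4 = -0.7986


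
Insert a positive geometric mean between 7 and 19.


GM = √(7×19) = √133 = 11.5326

GM = 11.5326


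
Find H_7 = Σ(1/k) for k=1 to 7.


H_7 = 1/1 + 1/2 + 1/3 + 1/4 + 1/5 + 1/6 + 1/7
= 363/140
≈ 2.5929

H_7 = 363/140 ≈ 2.5929


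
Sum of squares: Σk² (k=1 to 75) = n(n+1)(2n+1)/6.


n = 75
n(n+1)(2n+1)/6 = 75×76×151/6
= 860700/6 = 143450

Σk² = 143450


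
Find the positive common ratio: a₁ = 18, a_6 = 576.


r^(n-1) = aₙ/a₁
r^5 = 576/18 = 32
r = 32^(1/5)
= 2

r = 2


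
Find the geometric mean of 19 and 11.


GM = √(19×11) = √209 = 14.4568

GM = 14.4568


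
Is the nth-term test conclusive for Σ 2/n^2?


lim(n→∞) 2/n^2 = 0
lim aₙ = 0 → nth-term test is INCONCLUSIVE
(Need other tests; this is actually a convergent p-series with p=2 > 1)

Inconclusive (lim aₙ = 0; need another test)


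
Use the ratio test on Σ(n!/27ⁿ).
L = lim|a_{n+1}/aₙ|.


aₙ = n!/27^n
a_{n+1}/aₙ = (n+1)!/27^(n+1) × 27^n/n!
= (n+1)/27
L = lim(n→∞) (n+1)/27 = ∞
L > 1 → series DIVERGES

Diverges (ratio test: L = ∞ > 1)


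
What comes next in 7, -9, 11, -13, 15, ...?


Pattern: alternating sign, magnitude arithmetic (d=2)
Terms: 7, -9, 11, -13, 15
Next term = -17

Next term = -17


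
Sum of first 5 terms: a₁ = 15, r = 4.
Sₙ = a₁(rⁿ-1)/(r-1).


Sₙ = 15×(4^5 - 1)/(4 - 1)
= 15×(1024 - 1)/3
= 15×1023/3
= 5115

S_5 = 5115


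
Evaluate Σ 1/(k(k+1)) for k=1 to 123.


1/(k(k+1)) = 1/k - 1/(k+1) (partial fractions)
Telescoping: Σ = 1 - 1/124 = 123/124

Sum = 123/124


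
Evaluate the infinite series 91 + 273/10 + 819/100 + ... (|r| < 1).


S∞ = a₁/(1-r) = 91/(1 - 3/10)
= 91/(7/10)
= 130

S∞ = 130


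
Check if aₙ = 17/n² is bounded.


a₁ = 17, a₂ = 17/4, a₃ = 17/9, ...
0 < aₙ ≤ 17 for all n ≥ 1
The sequence IS bounded

Bounded (0 < aₙ ≤ 17)


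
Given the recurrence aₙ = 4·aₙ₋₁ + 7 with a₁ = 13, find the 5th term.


Computing step by step:
a_1 = 13
a_2 = 59
a_3 = 243
a_4 = 979
a_5 = 3923


a_5 = 3923


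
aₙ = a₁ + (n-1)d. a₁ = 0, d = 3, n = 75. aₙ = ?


aₙ = a₁ + (n-1)d
= 0 + (75-1)×3
= 0 + 222
= 222

a_75 = 222


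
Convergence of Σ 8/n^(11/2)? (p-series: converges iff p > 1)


p-series test: Σ c/n^p converges if p > 1, diverges if p ≤ 1 (constant c > 0 doesn't affect convergence).
p = 11/2
11/2 > 1 → CONVERGES

Converges (p = 11/2 > 1)


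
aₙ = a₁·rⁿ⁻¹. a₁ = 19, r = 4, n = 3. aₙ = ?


aₙ = a₁·r^(n-1)
= 19×4^2
= 19×16
= 304

a_3 = 304


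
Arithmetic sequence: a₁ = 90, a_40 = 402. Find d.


d = (aₙ - a₁)/(n-1)
= (402 - 90)/(40-1)
= 312/39 = 8

d = 8


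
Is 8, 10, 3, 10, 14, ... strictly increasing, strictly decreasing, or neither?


Differences: 2, -7, 7, 4
Difference at position 1 is +2 (> 0) but position 2 is -7 (< 0) — sequence both rises and falls
→ NOT monotonic

Not monotonic


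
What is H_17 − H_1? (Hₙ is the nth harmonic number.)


Σₖ₌2^17 1/k = 1/2 + 1/3 + 1/4 + ... + 1/17
= 29889983/12252240
≈ 2.4396

Sum = 29889983/12252240 ≈ 2.4396


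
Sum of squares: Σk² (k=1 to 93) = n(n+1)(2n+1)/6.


n = 93
n(n+1)(2n+1)/6 = 93×94×187/6
= 1634754/6 = 272459

Σk² = 272459


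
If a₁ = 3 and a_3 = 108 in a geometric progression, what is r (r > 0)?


r^(n-1) = aₙ/a₁
r^2 = 108/3 = 36
r = 36^(1/2)
= ±6; taking r > 0 gives r = 6

r = 6


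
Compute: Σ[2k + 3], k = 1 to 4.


Σ(2k+3) = 2·Σk + 3·n
= 2·10 + 3·4
= 20 + 12 = 32

Σ = 32


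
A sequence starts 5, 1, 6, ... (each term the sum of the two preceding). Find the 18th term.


Computing iteratively: 5, 1, 6, 7, 13, 20, 33, 53, 86, 139, 225, 364, ...
a_18 = 6532

a_18 = 6532


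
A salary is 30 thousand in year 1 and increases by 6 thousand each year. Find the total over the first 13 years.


aₙ = 30 + (13-1)×6 = 102
Sₙ = n(a₁+aₙ)/2 = 13×(30+102)/2
= 13×132/2 = 858

S_13 = 858


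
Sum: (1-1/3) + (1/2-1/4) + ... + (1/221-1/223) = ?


Telescoping with gap 2: two head and two tail terms survive.
= (1 + 1/2) - (1/222 + 1/223)
= 3/2 - 1/222 - 1/223 = 36907/24753

Sum = 36907/24753


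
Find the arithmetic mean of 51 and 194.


AM = (51 + 194)/2 = 245/2 = 122.5

AM = 122.5


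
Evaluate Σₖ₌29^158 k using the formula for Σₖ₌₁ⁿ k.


Σₖ₌29^158 k = Σₖ₌₁^158 k − Σₖ₌₁^28 k
= 158·159/2 − 28·29/2
= 12561 − 406 = 12155

Σk = 12155


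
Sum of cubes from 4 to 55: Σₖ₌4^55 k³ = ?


Σₖ₌4^55 k³ = [55·56/2]² − [3·4/2]²
= 2371600 − 36 = 2371564

Σk³ = 2371564


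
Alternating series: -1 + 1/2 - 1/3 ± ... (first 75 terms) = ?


S = -1 + 1/2 - 1/3 + 1/4 - 1/5 + 1/6 - 1/7 + 1/8 ± ...
= -0.6998
(Full series converges to -ln(2) ≈ -0.6931)

S_75 = -0.6998


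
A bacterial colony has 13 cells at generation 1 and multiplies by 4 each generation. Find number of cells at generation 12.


aₙ = a₁·r^(n-1)
= 13×4^11
= 13×4194304
= 54525952

a_12 = 54525952


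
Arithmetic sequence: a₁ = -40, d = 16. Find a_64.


aₙ = a₁ + (n-1)d
= -40 + (64-1)×16
= -40 + 1008
= 968

a_64 = 968


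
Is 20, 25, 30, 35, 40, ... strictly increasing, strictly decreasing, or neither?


Differences: 5, 5, 5, 5
All differences > 0 → strictly INCREASING

Monotonically increasing


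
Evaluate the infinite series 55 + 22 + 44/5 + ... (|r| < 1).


S∞ = a₁/(1-r) = 55/(1 - 2/5)
= 55/(3/5)
= 275/3

S∞ = 275/3


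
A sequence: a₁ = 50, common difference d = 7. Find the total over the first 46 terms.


aₙ = 50 + (46-1)×7 = 365
Sₙ = n(a₁+aₙ)/2 = 46×(50+365)/2
= 46×415/2 = 9545

S_46 = 9545


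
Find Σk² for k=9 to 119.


Σₖ₌9^119 k² = Σₖ₌₁^119 k² − Σₖ₌₁^8 k²
= 119·120·239/6 − 8·9·17/6
= 568820 − 204 = 568616

Σk² = 568616


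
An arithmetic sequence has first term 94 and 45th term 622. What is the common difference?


d = (aₙ - a₁)/(n-1)
= (622 - 94)/(45-1)
= 528/44 = 12

d = 12


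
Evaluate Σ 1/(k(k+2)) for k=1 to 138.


1/(k(k+2)) = (1/2)·(1/k - 1/(k+2)) (partial fractions)
Telescoping: Σ = (1/2)·(1 + 1/2 - 1/139 - 1/140) = 28911/38920

Sum = 28911/38920


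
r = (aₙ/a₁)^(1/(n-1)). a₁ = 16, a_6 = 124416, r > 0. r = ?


r^(n-1) = aₙ/a₁
r^5 = 124416/16 = 7776
r = 7776^(1/5)
= 6

r = 6


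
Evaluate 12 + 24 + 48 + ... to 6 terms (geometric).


Sₙ = 12×(2^6 - 1)/(2 - 1)
= 12×(64 - 1)/1
= 12×63/1
= 756

S_6 = 756


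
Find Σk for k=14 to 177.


Σₖ₌14^177 k = Σₖ₌₁^177 k − Σₖ₌₁^13 k
= 177·178/2 − 13·14/2
= 15753 − 91 = 15662

Σk = 15662


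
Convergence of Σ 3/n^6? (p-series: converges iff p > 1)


p-series test: Σ c/n^p converges if p > 1, diverges if p ≤ 1 (constant c > 0 doesn't affect convergence).
p = 6
6 > 1 → CONVERGES

Converges (p = 6 > 1)


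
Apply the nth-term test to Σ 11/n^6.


lim(n→∞) 11/n^6 = 0
lim aₙ = 0 → nth-term test is INCONCLUSIVE
(Need other tests; this is actually a convergent p-series with p=6 > 1)

Inconclusive (lim aₙ = 0; need another test)


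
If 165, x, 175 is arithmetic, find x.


AM = (165 + 175)/2 = 340/2 = 170

AM = 170


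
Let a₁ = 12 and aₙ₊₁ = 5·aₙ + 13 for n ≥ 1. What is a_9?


Computing step by step:
a_1 = 12
a_2 = 73
a_3 = 378
a_4 = 1903
a_5 = 9528
a_6 = 47653
a_7 = 238278
a_8 = 1191403
a_9 = 5957028


a_9 = 5957028


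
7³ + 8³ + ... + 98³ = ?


Σₖ₌7^98 k³ = [98·99/2]² − [6·7/2]²
= 23532201 − 441 = 23531760

Σk³ = 23531760


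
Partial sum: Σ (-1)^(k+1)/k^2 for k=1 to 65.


S = 1 - 1/4 + 1/9 - 1/16 + 1/25 - 1/36 + 1/49 - 1/64 ± ...
= 0.8226
(Full series converges to +π²/12 ≈ +0.8225)

S_65 = 0.8226


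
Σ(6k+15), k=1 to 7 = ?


Σ(6k+15) = 6·Σk + 15·n
= 6·28 + 15·7
= 168 + 105 = 273

Σ = 273


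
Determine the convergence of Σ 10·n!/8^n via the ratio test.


aₙ = 10·n!/8^n
a_{n+1}/aₙ = (n+1)!/8^(n+1) × 8^n/n!  (constant 10 cancels)
= (n+1)/8
L = lim(n→∞) (n+1)/8 = ∞
L > 1 → series DIVERGES

Diverges (ratio test: L = ∞ > 1)


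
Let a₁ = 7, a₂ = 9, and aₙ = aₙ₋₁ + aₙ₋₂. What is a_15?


Computing iteratively: 7, 9, 16, 25, 41, 66, 107, 173, 280, 453, 733, 1186, ...
a_15 = 5024

a_15 = 5024


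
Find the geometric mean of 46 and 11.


GM = √(46×11) = √506 = 22.4944

GM = 22.4944


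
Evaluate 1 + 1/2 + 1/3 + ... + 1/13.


H_13 = 1/1 + 1/2 + 1/3 + ... + 1/13
= 1145993/360360
≈ 3.1801

H_13 = 1145993/360360 ≈ 3.1801


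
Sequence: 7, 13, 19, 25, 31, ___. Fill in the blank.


Pattern: arithmetic (d=6)
Terms: 7, 13, 19, 25, 31
Next term = 37

Next term = 37


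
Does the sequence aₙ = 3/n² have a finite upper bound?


a₁ = 3, a₂ = 3/4, a₃ = 3/9, ...
0 < aₙ ≤ 3 for all n ≥ 1
The sequence IS bounded

Bounded (0 < aₙ ≤ 3)


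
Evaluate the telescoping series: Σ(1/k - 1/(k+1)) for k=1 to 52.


Telescoping: adjacent terms cancel.
= 1/1 - 1/53
= 1 - 1/53 = 52/53

Sum = 52/53


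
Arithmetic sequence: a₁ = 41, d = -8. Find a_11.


aₙ = a₁ + (n-1)d
= 41 + (11-1)×-8
= 41 - 80
= -39

a_11 = -39


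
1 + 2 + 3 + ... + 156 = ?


n(n+1)/2 = 156×157/2 = 24492/2 = 12246

Σk = 12246


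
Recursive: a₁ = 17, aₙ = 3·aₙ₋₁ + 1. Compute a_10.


Computing step by step:
a_1 = 17
a_2 = 52
a_3 = 157
a_4 = 472
a_5 = 1417
a_6 = 4252
a_7 = 12757
a_8 = 38272
a_9 = 114817
a_10 = 344452


a_10 = 344452


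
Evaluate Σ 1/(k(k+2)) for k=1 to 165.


1/(k(k+2)) = (1/2)·(1/k - 1/(k+2)) (partial fractions)
Telescoping: Σ = (1/2)·(1 + 1/2 - 1/166 - 1/167) = 20625/27722

Sum = 20625/27722


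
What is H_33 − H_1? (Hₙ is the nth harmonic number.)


Σₖ₌2^33 1/k = 1/2 + 1/3 + 1/4 + ... + 1/33
= 40548494360749/13127595717600
≈ 3.0888

Sum = 40548494360749/13127595717600 ≈ 3.0888


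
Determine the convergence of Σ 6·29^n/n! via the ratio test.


aₙ = 6·29^n/n!
a_{n+1}/aₙ = 29^(n+1)/(n+1)! × n!/29^n  (constant 6 cancels)
= 29/(n+1)
L = lim(n→∞) 29/(n+1) = 0
L < 1 → series CONVERGES

Converges (ratio test: L = 0 < 1)


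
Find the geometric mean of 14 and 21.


GM = √(14×21) = √294 = 17.1464

GM = 17.1464


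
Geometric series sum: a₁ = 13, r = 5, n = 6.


Sₙ = 13×(5^6 - 1)/(5 - 1)
= 13×(15625 - 1)/4
= 13×15624/4
= 50778

S_6 = 50778


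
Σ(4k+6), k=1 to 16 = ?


Σ(4k+6) = 4·Σk + 6·n
= 4·136 + 6·16
= 544 + 96 = 640

Σ = 640


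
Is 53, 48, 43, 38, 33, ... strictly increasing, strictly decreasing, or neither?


Differences: -5, -5, -5, -5
All differences < 0 → strictly DECREASING

Monotonically decreasing


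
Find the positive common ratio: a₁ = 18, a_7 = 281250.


r^(n-1) = aₙ/a₁
r^6 = 281250/18 = 15625
r = 15625^(1/6)
= ±5; taking r > 0 gives r = 5

r = 5


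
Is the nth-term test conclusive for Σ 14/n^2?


lim(n→∞) 14/n^2 = 0
lim aₙ = 0 → nth-term test is INCONCLUSIVE
(Need other tests; this is actually a convergent p-series with p=2 > 1)

Inconclusive (lim aₙ = 0; need another test)


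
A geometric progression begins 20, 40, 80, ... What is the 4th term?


aₙ = a₁·r^(n-1)
= 20×2^3
= 20×8
= 160

a_4 = 160


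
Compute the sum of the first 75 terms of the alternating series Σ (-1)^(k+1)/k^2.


S = 1 - 1/4 + 1/9 - 1/16 + 1/25 - 1/36 + 1/49 - 1/64 ± ...
= 0.8226
(Full series converges to +π²/12 ≈ +0.8225)

S_75 = 0.8226


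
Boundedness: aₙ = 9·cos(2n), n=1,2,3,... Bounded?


For all n, -1 ≤ cos(2n) ≤ 1, so -9 ≤ 9·cos(2n) ≤ 9
Lower bound: -9, Upper bound: 9
The sequence IS bounded

Bounded (-9 ≤ aₙ ≤ 9)


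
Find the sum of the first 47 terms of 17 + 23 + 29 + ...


aₙ = 17 + (47-1)×6 = 293
Sₙ = n(a₁+aₙ)/2 = 47×(17+293)/2
= 47×310/2 = 7285

S_47 = 7285


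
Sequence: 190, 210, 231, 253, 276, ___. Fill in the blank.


Pattern: triangular numbers: n(n+1)/2
Terms: 190, 210, 231, 253, 276
Next term = 300

Next term = 300


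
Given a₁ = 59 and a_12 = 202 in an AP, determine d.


d = (aₙ - a₁)/(n-1)
= (202 - 59)/(12-1)
= 143/11 = 13

d = 13


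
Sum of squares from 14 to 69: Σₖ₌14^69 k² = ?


Σₖ₌14^69 k² = Σₖ₌₁^69 k² − Σₖ₌₁^13 k²
= 69·70·139/6 − 13·14·27/6
= 111895 − 819 = 111076

Σk² = 111076


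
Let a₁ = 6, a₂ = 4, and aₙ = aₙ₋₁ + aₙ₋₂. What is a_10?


Computing iteratively: 6, 4, 10, 14, 24, 38, 62, 100, 162, 262
a_10 = 262

a_10 = 262


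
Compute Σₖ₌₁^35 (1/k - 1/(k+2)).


Telescoping with gap 2: two head and two tail terms survive.
= (1 + 1/2) - (1/36 + 1/37)
= 3/2 - 1/36 - 1/37 = 1925/1332

Sum = 1925/1332


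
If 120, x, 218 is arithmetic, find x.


AM = (120 + 218)/2 = 338/2 = 169

AM = 169


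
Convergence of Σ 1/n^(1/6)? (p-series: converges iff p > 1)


p-series test: Σ c/n^p converges if p > 1, diverges if p ≤ 1 (constant c > 0 doesn't affect convergence).
p = 1/6
1/6 ≤ 1 → DIVERGES

Diverges (p = 1/6 ≤ 1)


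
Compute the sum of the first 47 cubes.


n(n+1)/2 = 47×48/2 = 1128
Σk³ = 1128² = 1272384

Σk³ = 1272384


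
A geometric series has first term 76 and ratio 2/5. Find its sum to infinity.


S∞ = a₁/(1-r) = 76/(1 - 2/5)
= 76/(3/5)
= 380/3

S∞ = 380/3


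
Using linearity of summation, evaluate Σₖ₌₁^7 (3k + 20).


Σ(3k+20) = 3·Σk + 20·n
= 3·28 + 20·7
= 84 + 140 = 224

Σ = 224


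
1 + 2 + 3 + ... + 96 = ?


n(n+1)/2 = 96×97/2 = 9312/2 = 4656

Σk = 4656


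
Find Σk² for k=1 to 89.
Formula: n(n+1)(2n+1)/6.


n = 89
n(n+1)(2n+1)/6 = 89×90×179/6
= 1433790/6 = 238965

Σk² = 238965


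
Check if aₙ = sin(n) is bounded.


For all n, -1 ≤ sin(n) ≤ 1, so -1 ≤ sin(n) ≤ 1
Lower bound: -1, Upper bound: 1
The sequence IS bounded

Bounded (-1 ≤ aₙ ≤ 1)


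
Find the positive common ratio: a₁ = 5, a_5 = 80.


r^(n-1) = aₙ/a₁
r^4 = 80/5 = 16
r = 16^(1/4)
= ±2; taking r > 0 gives r = 2

r = 2


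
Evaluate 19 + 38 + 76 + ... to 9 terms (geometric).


Sₙ = 19×(2^9 - 1)/(2 - 1)
= 19×(512 - 1)/1
= 19×511/1
= 9709

S_9 = 9709


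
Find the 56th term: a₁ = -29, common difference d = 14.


aₙ = a₁ + (n-1)d
= -29 + (56-1)×14
= -29 + 770
= 741

a_56 = 741


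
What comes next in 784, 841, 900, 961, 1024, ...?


Pattern: perfect squares: n²
Terms: 784, 841, 900, 961, 1024
Next term = 1089

Next term = 1089


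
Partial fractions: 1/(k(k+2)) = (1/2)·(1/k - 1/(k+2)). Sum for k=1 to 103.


1/(k(k+2)) = (1/2)·(1/k - 1/(k+2)) (partial fractions)
Telescoping: Σ = (1/2)·(1 + 1/2 - 1/104 - 1/105) = 16171/21840

Sum = 16171/21840


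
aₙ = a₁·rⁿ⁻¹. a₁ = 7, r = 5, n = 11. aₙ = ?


aₙ = a₁·r^(n-1)
= 7×5^10
= 7×9765625
= 68359375

a_11 = 68359375


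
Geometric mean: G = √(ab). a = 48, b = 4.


GM = √(48×4) = √192 = 13.8564

GM = 13.8564


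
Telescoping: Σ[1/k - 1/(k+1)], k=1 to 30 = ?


Telescoping: adjacent terms cancel.
= 1/1 - 1/31
= 1 - 1/31 = 30/31

Sum = 30/31


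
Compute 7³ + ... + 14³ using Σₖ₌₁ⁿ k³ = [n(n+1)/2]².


Σₖ₌7^14 k³ = [14·15/2]² − [6·7/2]²
= 11025 − 441 = 10584

Σk³ = 10584


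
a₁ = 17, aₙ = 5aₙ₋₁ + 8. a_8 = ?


Computing step by step:
a_1 = 17
a_2 = 93
a_3 = 473
a_4 = 2373
a_5 = 11873
a_6 = 59373
a_7 = 296873
a_8 = 1484373


a_8 = 1484373


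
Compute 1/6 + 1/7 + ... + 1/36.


Σₖ₌6^36 1/k = 1/6 + 1/7 + 1/8 + ... + 1/36
= 24827248546189/13127595717600
≈ 1.8912

Sum = 24827248546189/13127595717600 ≈ 1.8912


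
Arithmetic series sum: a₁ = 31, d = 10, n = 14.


aₙ = 31 + (14-1)×10 = 161
Sₙ = n(a₁+aₙ)/2 = 14×(31+161)/2
= 14×192/2 = 1344

S_14 = 1344


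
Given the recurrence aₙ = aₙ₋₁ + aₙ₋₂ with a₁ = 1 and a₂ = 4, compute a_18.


Computing iteratively: 1, 4, 5, 9, 14, 23, 37, 60, 97, 157, 254, 411, ...
a_18 = 7375

a_18 = 7375


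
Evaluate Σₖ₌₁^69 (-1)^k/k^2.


S = -1 + 1/4 - 1/9 + 1/16 - 1/25 + 1/36 - 1/49 + 1/64 ± ...
= -0.8226
(Full series converges to -π²/12 ≈ -0.8225)

S_69 = -0.8226


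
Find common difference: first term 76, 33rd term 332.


d = (aₙ - a₁)/(n-1)
= (332 - 76)/(33-1)
= 256/32 = 8

d = 8


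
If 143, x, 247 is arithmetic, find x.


AM = (143 + 247)/2 = 390/2 = 195

AM = 195


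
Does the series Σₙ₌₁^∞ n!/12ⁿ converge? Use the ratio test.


aₙ = n!/12^n
a_{n+1}/aₙ = (n+1)!/12^(n+1) × 12^n/n!
= (n+1)/12
L = lim(n→∞) (n+1)/12 = ∞
L > 1 → series DIVERGES

Diverges (ratio test: L = ∞ > 1)


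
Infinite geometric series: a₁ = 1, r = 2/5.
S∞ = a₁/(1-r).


S∞ = a₁/(1-r) = 1/(1 - 2/5)
= 1/(3/5)
= 5/3

S∞ = 5/3


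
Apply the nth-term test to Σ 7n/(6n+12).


lim(n→∞) 7n/(6n+12) = 7/6 = 7/6  (divide numerator and denominator by n)
lim aₙ = 7/6 ≠ 0 → series DIVERGES

Diverges (lim aₙ = 7/6 ≠ 0)


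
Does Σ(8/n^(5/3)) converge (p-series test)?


p-series test: Σ c/n^p converges if p > 1, diverges if p ≤ 1 (constant c > 0 doesn't affect convergence).
p = 5/3
5/3 > 1 → CONVERGES

Converges (p = 5/3 > 1)


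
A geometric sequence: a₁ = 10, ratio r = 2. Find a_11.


aₙ = a₁·r^(n-1)
= 10×2^10
= 10×1024
= 10240

a_11 = 10240


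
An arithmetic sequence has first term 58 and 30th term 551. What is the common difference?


d = (aₙ - a₁)/(n-1)
= (551 - 58)/(30-1)
= 493/29 = 17

d = 17


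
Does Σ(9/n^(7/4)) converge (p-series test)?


p-series test: Σ c/n^p converges if p > 1, diverges if p ≤ 1 (constant c > 0 doesn't affect convergence).
p = 7/4
7/4 > 1 → CONVERGES

Converges (p = 7/4 > 1)
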